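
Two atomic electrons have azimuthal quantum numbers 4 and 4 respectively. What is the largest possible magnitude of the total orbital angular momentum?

|L_tot|_max = 6√2 ℏ ≈ 8.485ℏ

Angular momentum addition gives L = |l₁ − l₂|, …, l₁ + l₂.
L ∈ {0, 1, 2, 3, 4, 5, 6, 7, 8}.
The largest magnitude corresponds to L = 8: |L_tot| = ℏ√(8·9) = 6√2 ℏ.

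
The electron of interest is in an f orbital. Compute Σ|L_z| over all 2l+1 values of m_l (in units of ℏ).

For an f orbital, l = 3.
m_l runs from −3 to 3, i.e. {-3, -2, -1, 0, 1, 2, 3}.
Σ|m_l| = 2(1+2+…+3) = 12.

Σ|L_z| = 12 ℏ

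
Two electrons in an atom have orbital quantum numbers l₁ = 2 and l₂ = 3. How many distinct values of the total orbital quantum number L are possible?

By the triangle rule, |l₁ − l₂| ≤ L ≤ l₁ + l₂.
Allowed values: L = 1, 2, 3, 4, 5.
That is 5 values.

5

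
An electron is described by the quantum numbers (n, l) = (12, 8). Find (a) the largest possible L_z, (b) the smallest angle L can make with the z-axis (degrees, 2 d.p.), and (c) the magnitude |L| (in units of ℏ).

L_z,max = lℏ = 8ℏ.
cos θ_min = 8/√72, so θ_min ≈ 19.47°.
|L| = ℏ√(8·9) = 6√2 ℏ ≈ 8.485ℏ.

L_z,max = 8ℏ; θ_min ≈ 19.47°; |L| = 6√2 ℏ ≈ 8.485ℏ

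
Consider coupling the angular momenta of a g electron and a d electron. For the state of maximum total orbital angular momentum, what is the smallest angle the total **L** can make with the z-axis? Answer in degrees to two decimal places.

Angular momentum addition gives L = |l₁ − l₂|, …, l₁ + l₂.
L ∈ {2, 3, 4, 5, 6}.
The maximum is L = 6, with |L_tot| = ℏ√(6·7) = √42 ℏ.
The minimum angle with z is arccos(6/√42) ≈ 22.21°.

θ_min ≈ 22.21°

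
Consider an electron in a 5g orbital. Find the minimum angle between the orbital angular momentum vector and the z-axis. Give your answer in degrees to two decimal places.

θ_min ≈ 26.57°

The 5g subshell has l = 4.
|L|² = l(l+1)ℏ² = 20ℏ², so |L| = 2√5 ℏ.
The smallest angle corresponds to the largest L_z, i.e. m_l = l = 4, giving L_z = 4ℏ.
cos θ_min = 4/√20, so θ_min ≈ 26.57°.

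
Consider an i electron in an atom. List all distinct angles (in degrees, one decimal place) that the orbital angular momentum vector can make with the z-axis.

An i state has l = 6.
|L| = √(l(l+1)) ℏ = √42 ℏ.
cos θ = m_l/√42 for each m_l ∈ {-6, -5, -4, -3, -2, -1, 0, 1, 2, 3, 4, 5, 6}.

θ ∈ {22.2°, 39.5°, 51.9°, 62.4°, 72.0°, 81.1°, 90.0°, 98.9°, 108.0°, 117.6°, 128.1°, 140.5°, 157.8°}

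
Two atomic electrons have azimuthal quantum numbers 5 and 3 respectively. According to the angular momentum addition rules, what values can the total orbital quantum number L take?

Angular momentum addition gives L = |l₁ − l₂|, …, l₁ + l₂.
L ∈ {2, 3, 4, 5, 6, 7, 8}.

L = 2, 3, 4, 5, 6, 7, 8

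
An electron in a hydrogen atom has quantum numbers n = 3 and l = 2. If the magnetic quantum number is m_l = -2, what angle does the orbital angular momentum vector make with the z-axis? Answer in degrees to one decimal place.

|L| = ℏ√(l(l+1)) = √6 ℏ.
L_z = m_l ℏ = −2ℏ.
cos θ = L_z/|L| = -2/√6, so θ ≈ 144.7°.

θ ≈ 144.7°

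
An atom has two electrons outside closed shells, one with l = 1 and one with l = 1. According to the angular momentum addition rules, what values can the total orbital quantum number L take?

Angular momentum addition gives L = |l₁ − l₂|, …, l₁ + l₂.
So L can be 0, 1, 2.

L = 0, 1, 2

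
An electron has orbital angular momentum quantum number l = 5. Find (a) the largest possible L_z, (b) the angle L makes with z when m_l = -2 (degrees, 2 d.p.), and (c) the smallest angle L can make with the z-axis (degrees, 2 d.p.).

L_z,max = lℏ = 5ℏ.
For m_l = -2: cos θ = -2/√30, θ ≈ 111.42°.
cos θ_min = 5/√30, so θ_min ≈ 24.09°.

L_z,max = 5ℏ; θ(m_l=-2) ≈ 111.42°; θ_min ≈ 24.09°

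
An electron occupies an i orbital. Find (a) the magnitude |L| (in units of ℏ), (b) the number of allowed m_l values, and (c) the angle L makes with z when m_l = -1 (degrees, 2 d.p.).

|L| = √42 ℏ ≈ 6.481ℏ; 13 values; θ(m_l=-1) ≈ 98.88°

The letter i corresponds to l = 6.
|L| = ℏ√(6·7) = √42 ℏ ≈ 6.481ℏ.
There are 2l+1 = 13 values of m_l.
For m_l = -1: cos θ = -1/√42, θ ≈ 98.88°.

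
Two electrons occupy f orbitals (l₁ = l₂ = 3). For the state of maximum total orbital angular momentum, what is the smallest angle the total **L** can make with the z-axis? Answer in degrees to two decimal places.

θ_min ≈ 22.21°

The total orbital quantum number L ranges from |l₁ − l₂| to l₁ + l₂ in integer steps.
L ∈ {0, 1, 2, 3, 4, 5, 6}.
The maximum is L = 6, with |L_tot| = ℏ√(6·7) = √42 ℏ.
The minimum angle with z is arccos(6/√42) ≈ 22.21°.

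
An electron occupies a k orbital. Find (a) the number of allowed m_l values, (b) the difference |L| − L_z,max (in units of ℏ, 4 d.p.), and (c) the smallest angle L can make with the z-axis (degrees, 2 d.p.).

A k state has l = 7.
There are 2l+1 = 15 values of m_l.
|L| − L_z,max = (2√14 − 7)ℏ ≈ 0.4833ℏ.
cos θ_min = 7/√56, so θ_min ≈ 20.70°.

15 values; |L|−L_z,max ≈ 0.4833ℏ; θ_min ≈ 20.70°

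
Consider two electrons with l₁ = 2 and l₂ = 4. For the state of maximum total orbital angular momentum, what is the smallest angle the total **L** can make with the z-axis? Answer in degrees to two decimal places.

θ_min ≈ 22.21°

L runs from |2 − 4| = 2 to 2 + 4 = 6.
L ∈ {2, 3, 4, 5, 6}.
The maximum is L = 6, with |L_tot| = ℏ√(6·7) = √42 ℏ.
The minimum angle with z is arccos(6/√42) ≈ 22.21°.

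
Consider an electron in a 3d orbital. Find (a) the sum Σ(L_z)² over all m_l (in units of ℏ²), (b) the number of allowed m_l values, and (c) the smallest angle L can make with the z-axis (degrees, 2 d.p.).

3d means n = 3, l = 2.
Σ m_l² = 10, so Σ(L_z)² = 10 ℏ².
There are 2l+1 = 5 values of m_l.
cos θ_min = 2/√6, so θ_min ≈ 35.26°.

Σ(L_z)² = 10 ℏ²; 5 values; θ_min ≈ 35.26°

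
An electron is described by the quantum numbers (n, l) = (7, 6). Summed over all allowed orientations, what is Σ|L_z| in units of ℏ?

Σ|L_z| = 42 ℏ

m_l ∈ {-6, -5, -4, -3, -2, -1, 0, 1, 2, 3, 4, 5, 6}.
Σ|m_l| = 2·6(6+1)/2 = 42.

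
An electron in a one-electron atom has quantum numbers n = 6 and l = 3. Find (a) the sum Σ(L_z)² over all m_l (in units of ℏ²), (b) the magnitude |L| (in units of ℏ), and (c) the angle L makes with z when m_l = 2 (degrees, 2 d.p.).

Σ m_l² = 28, so Σ(L_z)² = 28 ℏ².
|L| = ℏ√(3·4) = 2√3 ℏ ≈ 3.464ℏ.
For m_l = 2: cos θ = 2/√12, θ ≈ 54.74°.

Σ(L_z)² = 28 ℏ²; |L| = 2√3 ℏ ≈ 3.464ℏ; θ(m_l=2) ≈ 54.74°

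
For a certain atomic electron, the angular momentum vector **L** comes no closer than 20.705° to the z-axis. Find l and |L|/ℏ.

l = 7, |L| = 2√14 ℏ ≈ 7.483ℏ

cos θ_min = l/√(l(l+1)) = √(l/(l+1)), so l/(l+1) = cos²(20.705°) = 0.8750.
Solving: l = 7.
Then |L| = ℏ√(7·8) = 2√14 ℏ.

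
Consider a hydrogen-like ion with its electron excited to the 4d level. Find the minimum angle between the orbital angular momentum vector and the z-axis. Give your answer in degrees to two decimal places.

The 4d level has l = 2.
|L| = ℏ√(l(l+1)) = √6 ℏ.
The smallest angle corresponds to the largest L_z, i.e. m_l = l = 2, giving L_z = 2ℏ.
cos θ_min = 2/√6, so θ_min ≈ 35.26°.

θ_min ≈ 35.26°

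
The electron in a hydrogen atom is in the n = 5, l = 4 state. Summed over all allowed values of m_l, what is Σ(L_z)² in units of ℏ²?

Σ(L_z)² = 60 ℏ²

m_l ∈ {-4, -3, -2, -1, 0, 1, 2, 3, 4}.
Σ m_l² = l(l+1)(2l+1)/3 = 4·5·9/3 = 60.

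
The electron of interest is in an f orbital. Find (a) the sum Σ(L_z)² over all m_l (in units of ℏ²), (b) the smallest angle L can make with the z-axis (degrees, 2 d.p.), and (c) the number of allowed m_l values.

Σ(L_z)² = 28 ℏ²; θ_min ≈ 30.00°; 7 values

An f state has l = 3.
Σ m_l² = 28, so Σ(L_z)² = 28 ℏ².
cos θ_min = 3/√12, so θ_min ≈ 30.00°.
There are 2l+1 = 7 values of m_l.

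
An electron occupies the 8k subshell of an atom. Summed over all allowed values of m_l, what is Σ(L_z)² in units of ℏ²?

Σ(L_z)² = 280 ℏ²

For 8k, l = 7.
m_l runs from −7 to 7, i.e. {-7, -6, -5, -4, -3, -2, -1, 0, 1, 2, 3, 4, 5, 6, 7}.
Σ m_l² = l(l+1)(2l+1)/3 = 7·8·15/3 = 280.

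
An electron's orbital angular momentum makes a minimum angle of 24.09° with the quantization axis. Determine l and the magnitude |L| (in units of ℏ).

l = 5, |L| = √30 ℏ ≈ 5.477ℏ

cos θ_min = l/√(l(l+1)) = √(l/(l+1)), so l/(l+1) = cos²(24.09°) = 0.8334.
Thus l = 0.8334/(1 − 0.8334) ≈ 5.
Then |L| = ℏ√(5·6) = √30 ℏ.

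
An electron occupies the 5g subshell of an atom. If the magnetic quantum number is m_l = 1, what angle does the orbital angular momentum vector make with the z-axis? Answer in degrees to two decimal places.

θ ≈ 77.08°

The 5g subshell has l = 4.
|L| = ℏ√(l(l+1)) = 2√5 ℏ.
L_z = m_l ℏ = 1ℏ.
cos θ = L_z/|L| = 1/√20, so θ ≈ 77.08°.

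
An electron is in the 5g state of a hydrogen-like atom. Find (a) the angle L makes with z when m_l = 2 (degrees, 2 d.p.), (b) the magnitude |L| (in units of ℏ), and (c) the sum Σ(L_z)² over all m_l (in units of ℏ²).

For 5g, l = 4.
For m_l = 2: cos θ = 2/√20, θ ≈ 63.43°.
|L| = ℏ√(4·5) = 2√5 ℏ ≈ 4.472ℏ.
Σ m_l² = 60, so Σ(L_z)² = 60 ℏ².

θ(m_l=2) ≈ 63.43°; |L| = 2√5 ℏ ≈ 4.472ℏ; Σ(L_z)² = 60 ℏ²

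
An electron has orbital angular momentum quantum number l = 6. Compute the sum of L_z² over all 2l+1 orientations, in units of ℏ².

m_l runs from −6 to 6, i.e. {-6, -5, -4, -3, -2, -1, 0, 1, 2, 3, 4, 5, 6}.
Σ m_l² = 2·(1 + 4 + 9 + 16 + 25 + 36) = 182.

Σ(L_z)² = 182 ℏ²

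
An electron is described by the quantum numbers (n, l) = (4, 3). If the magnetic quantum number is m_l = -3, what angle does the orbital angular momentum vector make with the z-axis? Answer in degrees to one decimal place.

θ ≈ 150.0°

|L| = √(l(l+1)) ℏ = 2√3 ℏ.
L_z = m_l ℏ = −3ℏ.
cos θ = L_z/|L| = -3/√12, so θ ≈ 150.0°.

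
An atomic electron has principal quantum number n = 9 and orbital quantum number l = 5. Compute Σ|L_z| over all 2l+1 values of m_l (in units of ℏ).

m_l runs from −5 to 5, i.e. {-5, -4, -3, -2, -1, 0, 1, 2, 3, 4, 5}.
Σ|m_l| = 2(1+2+…+5) = 30.

Σ|L_z| = 30 ℏ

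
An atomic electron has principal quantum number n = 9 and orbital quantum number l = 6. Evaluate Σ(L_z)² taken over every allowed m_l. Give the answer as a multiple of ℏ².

Σ(L_z)² = 182 ℏ²

The allowed m_l values are -6, -5, -4, -3, -2, -1, 0, 1, 2, 3, 4, 5, 6.
Summing m² from −6 to 6: Σ m_l² = 182.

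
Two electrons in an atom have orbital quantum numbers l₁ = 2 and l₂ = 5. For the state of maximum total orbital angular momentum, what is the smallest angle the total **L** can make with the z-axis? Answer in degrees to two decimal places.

θ_min ≈ 20.70°

L runs from |2 − 5| = 3 to 2 + 5 = 7.
Allowed values: L = 3, 4, 5, 6, 7.
The maximum is L = 7, with |L_tot| = ℏ√(7·8) = 2√14 ℏ.
The minimum angle with z is arccos(7/√56) ≈ 20.70°.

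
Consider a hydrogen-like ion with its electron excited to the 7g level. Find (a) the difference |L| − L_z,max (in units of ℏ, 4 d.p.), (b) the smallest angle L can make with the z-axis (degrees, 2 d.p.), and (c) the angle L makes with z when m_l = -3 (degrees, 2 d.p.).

|L|−L_z,max ≈ 0.4721ℏ; θ_min ≈ 26.57°; θ(m_l=-3) ≈ 132.13°

The 7g level has l = 4.
|L| − L_z,max = (2√5 − 4)ℏ ≈ 0.4721ℏ.
cos θ_min = 4/√20, so θ_min ≈ 26.57°.
For m_l = -3: cos θ = -3/√20, θ ≈ 132.13°.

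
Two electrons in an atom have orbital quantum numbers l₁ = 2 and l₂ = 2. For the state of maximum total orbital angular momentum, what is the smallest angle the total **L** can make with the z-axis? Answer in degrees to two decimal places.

θ_min ≈ 26.57°

By the triangle rule, |l₁ − l₂| ≤ L ≤ l₁ + l₂.
L ∈ {0, 1, 2, 3, 4}.
The maximum is L = 4, with |L_tot| = ℏ√(4·5) = 2√5 ℏ.
The minimum angle with z is arccos(4/√20) ≈ 26.57°.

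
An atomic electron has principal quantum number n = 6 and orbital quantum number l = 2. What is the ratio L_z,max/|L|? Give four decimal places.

L_z,max/|L| = 0.8165

|L| = √6 ℏ ≈ 2.4495ℏ, while L_z,max = lℏ = 2ℏ.
L_z,max/|L| = 2/√6 = 0.8165.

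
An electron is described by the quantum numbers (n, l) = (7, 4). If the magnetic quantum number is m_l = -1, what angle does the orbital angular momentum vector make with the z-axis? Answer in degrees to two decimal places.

θ ≈ 102.92°

|L| = ℏ√(l(l+1)) = 2√5 ℏ.
L_z = m_l ℏ = −1ℏ.
cos θ = L_z/|L| = -1/√20, so θ ≈ 102.92°.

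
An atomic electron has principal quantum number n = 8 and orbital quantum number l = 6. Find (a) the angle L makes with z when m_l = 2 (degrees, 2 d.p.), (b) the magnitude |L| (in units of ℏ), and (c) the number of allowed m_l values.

For m_l = 2: cos θ = 2/√42, θ ≈ 72.02°.
|L| = ℏ√(6·7) = √42 ℏ ≈ 6.481ℏ.
There are 2l+1 = 13 values of m_l.

θ(m_l=2) ≈ 72.02°; |L| = √42 ℏ ≈ 6.481ℏ; 13 values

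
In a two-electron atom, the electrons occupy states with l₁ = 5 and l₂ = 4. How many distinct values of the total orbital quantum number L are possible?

By the triangle rule, |l₁ − l₂| ≤ L ≤ l₁ + l₂.
So L can be 1, 2, 3, 4, 5, 6, 7, 8, 9.
That is 9 values.

9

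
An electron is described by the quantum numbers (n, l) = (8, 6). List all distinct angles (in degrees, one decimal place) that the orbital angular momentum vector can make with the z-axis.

θ ∈ {22.2°, 39.5°, 51.9°, 62.4°, 72.0°, 81.1°, 90.0°, 98.9°, 108.0°, 117.6°, 128.1°, 140.5°, 157.8°}

|L|² = l(l+1)ℏ² = 42ℏ², so |L| = √42 ℏ.
cos θ = m_l/√42 for each m_l ∈ {-6, -5, -4, -3, -2, -1, 0, 1, 2, 3, 4, 5, 6}.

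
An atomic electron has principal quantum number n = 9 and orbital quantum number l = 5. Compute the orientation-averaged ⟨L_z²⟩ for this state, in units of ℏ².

m_l runs from −5 to 5, i.e. {-5, -4, -3, -2, -1, 0, 1, 2, 3, 4, 5}.
⟨L_z²⟩ = ℏ²·l(l+1)/3 = 10ℏ².

⟨L_z²⟩ = 10 ℏ²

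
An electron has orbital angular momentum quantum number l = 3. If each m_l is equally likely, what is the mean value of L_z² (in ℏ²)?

m_l runs from −3 to 3, i.e. {-3, -2, -1, 0, 1, 2, 3}.
Average of L_z² over 7 states: 28/7 ℏ² = 4 ℏ².

⟨L_z²⟩ = 4 ℏ²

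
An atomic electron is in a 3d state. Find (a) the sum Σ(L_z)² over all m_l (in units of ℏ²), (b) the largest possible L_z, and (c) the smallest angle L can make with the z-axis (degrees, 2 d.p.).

Σ(L_z)² = 10 ℏ²; L_z,max = 2ℏ; θ_min ≈ 35.26°

For 3d, l = 2.
Σ m_l² = 10, so Σ(L_z)² = 10 ℏ².
L_z,max = lℏ = 2ℏ.
cos θ_min = 2/√6, so θ_min ≈ 35.26°.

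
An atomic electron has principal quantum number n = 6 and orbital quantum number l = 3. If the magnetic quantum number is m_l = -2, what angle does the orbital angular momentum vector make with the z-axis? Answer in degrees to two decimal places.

θ ≈ 125.26°

|L| = ℏ√(l(l+1)) = 2√3 ℏ.
L_z = m_l ℏ = −2ℏ.
cos θ = L_z/|L| = -2/√12, so θ ≈ 125.26°.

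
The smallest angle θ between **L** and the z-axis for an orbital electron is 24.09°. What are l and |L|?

At minimum angle, m_l = l, so cos θ = l/√(l(l+1)); cos²θ = l/(l+1) = 0.8334.
l = cos²θ/sin²θ ≈ 5.
Then |L| = ℏ√(5·6) = √30 ℏ.

l = 5, |L| = √30 ℏ ≈ 5.477ℏ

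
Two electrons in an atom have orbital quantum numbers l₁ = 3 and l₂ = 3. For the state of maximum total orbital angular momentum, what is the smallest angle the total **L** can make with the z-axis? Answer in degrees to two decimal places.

θ_min ≈ 22.21°

By the triangle rule, |l₁ − l₂| ≤ L ≤ l₁ + l₂.
Allowed values: L = 0, 1, 2, 3, 4, 5, 6.
The maximum is L = 6, with |L_tot| = ℏ√(6·7) = √42 ℏ.
The minimum angle with z is arccos(6/√42) ≈ 22.21°.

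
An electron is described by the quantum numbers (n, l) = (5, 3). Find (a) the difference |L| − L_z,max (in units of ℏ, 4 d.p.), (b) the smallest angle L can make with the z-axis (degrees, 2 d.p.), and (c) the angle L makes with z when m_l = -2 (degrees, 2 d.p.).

|L| − L_z,max = (2√3 − 3)ℏ ≈ 0.4641ℏ.
cos θ_min = 3/√12, so θ_min ≈ 30.00°.
For m_l = -2: cos θ = -2/√12, θ ≈ 125.26°.

|L|−L_z,max ≈ 0.4641ℏ; θ_min ≈ 30.00°; θ(m_l=-2) ≈ 125.26°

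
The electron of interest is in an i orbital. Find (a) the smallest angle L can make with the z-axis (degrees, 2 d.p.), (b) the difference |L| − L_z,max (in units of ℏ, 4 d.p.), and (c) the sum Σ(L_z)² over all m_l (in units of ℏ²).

θ_min ≈ 22.21°; |L|−L_z,max ≈ 0.4807ℏ; Σ(L_z)² = 182 ℏ²

For an i orbital, l = 6.
cos θ_min = 6/√42, so θ_min ≈ 22.21°.
|L| − L_z,max = (√42 − 6)ℏ ≈ 0.4807ℏ.
Σ m_l² = 182, so Σ(L_z)² = 182 ℏ².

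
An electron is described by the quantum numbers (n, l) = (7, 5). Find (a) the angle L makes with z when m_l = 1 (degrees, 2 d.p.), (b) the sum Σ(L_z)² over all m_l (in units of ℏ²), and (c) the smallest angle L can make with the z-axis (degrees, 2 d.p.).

For m_l = 1: cos θ = 1/√30, θ ≈ 79.48°.
Σ m_l² = 110, so Σ(L_z)² = 110 ℏ².
cos θ_min = 5/√30, so θ_min ≈ 24.09°.

θ(m_l=1) ≈ 79.48°; Σ(L_z)² = 110 ℏ²; θ_min ≈ 24.09°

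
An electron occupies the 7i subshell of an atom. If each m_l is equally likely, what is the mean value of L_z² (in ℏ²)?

⟨L_z²⟩ = 14 ℏ²

7i means n = 7, l = 6.
m_l ∈ {-6, -5, -4, -3, -2, -1, 0, 1, 2, 3, 4, 5, 6}.
⟨L_z²⟩ = ℏ²·(Σ m_l²)/(2l+1) = ℏ²·182/13 = 14ℏ².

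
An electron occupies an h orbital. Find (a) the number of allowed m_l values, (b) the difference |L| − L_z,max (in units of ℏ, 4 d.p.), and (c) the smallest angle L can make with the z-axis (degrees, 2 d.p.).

11 values; |L|−L_z,max ≈ 0.4772ℏ; θ_min ≈ 24.09°

H corresponds to l = 5.
There are 2l+1 = 11 values of m_l.
|L| − L_z,max = (√30 − 5)ℏ ≈ 0.4772ℏ.
cos θ_min = 5/√30, so θ_min ≈ 24.09°.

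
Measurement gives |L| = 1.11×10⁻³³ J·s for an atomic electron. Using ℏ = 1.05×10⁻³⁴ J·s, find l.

In units of ℏ, |L| ≈ 10.571.
l(l+1) ≈ 10.571² ≈ 111.76, so l = 10.

l = 10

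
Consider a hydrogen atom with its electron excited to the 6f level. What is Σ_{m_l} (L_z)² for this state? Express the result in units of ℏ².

Σ(L_z)² = 28 ℏ²

The 6f level has l = 3.
m_l runs from −3 to 3, i.e. {-3, -2, -1, 0, 1, 2, 3}.
Summing m² from −3 to 3: Σ m_l² = 28.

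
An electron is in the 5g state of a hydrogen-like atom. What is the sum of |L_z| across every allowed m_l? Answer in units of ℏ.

Σ|L_z| = 20 ℏ

5g means n = 5, l = 4.
The allowed m_l values are -4, -3, -2, -1, 0, 1, 2, 3, 4.
Σ|m_l| = 2(1+2+…+4) = 20.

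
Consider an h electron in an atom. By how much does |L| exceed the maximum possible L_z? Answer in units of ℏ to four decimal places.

The letter h corresponds to l = 5.
|L| = √30 ℏ ≈ 5.4772ℏ, while L_z,max = lℏ = 5ℏ.
The difference is (√30 − 5)ℏ ≈ 0.4772ℏ.

|L| − L_z,max ≈ 0.4772ℏ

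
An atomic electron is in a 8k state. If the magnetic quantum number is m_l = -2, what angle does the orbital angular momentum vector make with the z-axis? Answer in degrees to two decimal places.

8k means n = 8, l = 7.
|L| = √(l(l+1)) ℏ = 2√14 ℏ.
L_z = m_l ℏ = −2ℏ.
cos θ = L_z/|L| = -2/√56, so θ ≈ 105.50°.

θ ≈ 105.50°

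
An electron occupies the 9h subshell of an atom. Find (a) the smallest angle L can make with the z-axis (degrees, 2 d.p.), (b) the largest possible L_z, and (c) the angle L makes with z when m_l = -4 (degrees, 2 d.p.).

θ_min ≈ 24.09°; L_z,max = 5ℏ; θ(m_l=-4) ≈ 136.91°

9h means n = 9, l = 5.
cos θ_min = 5/√30, so θ_min ≈ 24.09°.
L_z,max = lℏ = 5ℏ.
For m_l = -4: cos θ = -4/√30, θ ≈ 136.91°.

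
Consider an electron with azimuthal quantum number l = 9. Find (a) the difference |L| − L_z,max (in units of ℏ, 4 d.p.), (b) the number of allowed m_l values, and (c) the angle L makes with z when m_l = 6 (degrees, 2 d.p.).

|L|−L_z,max ≈ 0.4868ℏ; 19 values; θ(m_l=6) ≈ 50.77°

|L| − L_z,max = (3√10 − 9)ℏ ≈ 0.4868ℏ.
There are 2l+1 = 19 values of m_l.
For m_l = 6: cos θ = 6/√90, θ ≈ 50.77°.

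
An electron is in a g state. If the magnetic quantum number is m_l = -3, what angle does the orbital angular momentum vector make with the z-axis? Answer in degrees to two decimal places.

For a g orbital, l = 4.
|L| = √(l(l+1)) ℏ = 2√5 ℏ.
L_z = m_l ℏ = −3ℏ.
cos θ = L_z/|L| = -3/√20, so θ ≈ 132.13°.

θ ≈ 132.13°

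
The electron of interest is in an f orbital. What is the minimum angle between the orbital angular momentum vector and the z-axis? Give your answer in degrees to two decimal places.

The letter f corresponds to l = 3.
|L|² = l(l+1)ℏ² = 12ℏ², so |L| = 2√3 ℏ.
The smallest angle corresponds to the largest L_z, i.e. m_l = l = 3, giving L_z = 3ℏ.
cos θ_min = 3/√12, so θ_min ≈ 30.00°.

θ_min ≈ 30.00°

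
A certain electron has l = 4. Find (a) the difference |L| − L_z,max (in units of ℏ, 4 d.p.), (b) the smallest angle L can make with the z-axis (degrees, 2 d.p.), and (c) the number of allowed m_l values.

|L| − L_z,max = (2√5 − 4)ℏ ≈ 0.4721ℏ.
cos θ_min = 4/√20, so θ_min ≈ 26.57°.
There are 2l+1 = 9 values of m_l.

|L|−L_z,max ≈ 0.4721ℏ; θ_min ≈ 26.57°; 9 values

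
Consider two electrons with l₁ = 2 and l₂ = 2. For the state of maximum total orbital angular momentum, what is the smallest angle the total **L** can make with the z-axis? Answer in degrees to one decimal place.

Angular momentum addition gives L = |l₁ − l₂|, …, l₁ + l₂.
Allowed values: L = 0, 1, 2, 3, 4.
The maximum is L = 4, with |L_tot| = ℏ√(4·5) = 2√5 ℏ.
The minimum angle with z is arccos(4/√20) ≈ 26.6°.

θ_min ≈ 26.6°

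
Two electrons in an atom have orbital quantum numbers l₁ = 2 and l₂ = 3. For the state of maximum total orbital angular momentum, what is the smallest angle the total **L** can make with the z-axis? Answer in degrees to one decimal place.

θ_min ≈ 24.1°

By the triangle rule, |l₁ − l₂| ≤ L ≤ l₁ + l₂.
L ∈ {1, 2, 3, 4, 5}.
The maximum is L = 5, with |L_tot| = ℏ√(5·6) = √30 ℏ.
The minimum angle with z is arccos(5/√30) ≈ 24.1°.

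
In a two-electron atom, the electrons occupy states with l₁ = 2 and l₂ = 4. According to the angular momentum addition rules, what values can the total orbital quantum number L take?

L runs from |2 − 4| = 2 to 2 + 4 = 6.
Allowed values: L = 2, 3, 4, 5, 6.

L = 2, 3, 4, 5, 6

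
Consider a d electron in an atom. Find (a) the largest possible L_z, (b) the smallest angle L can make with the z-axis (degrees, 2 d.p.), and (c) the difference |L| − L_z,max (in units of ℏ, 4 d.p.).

L_z,max = 2ℏ; θ_min ≈ 35.26°; |L|−L_z,max ≈ 0.4495ℏ

The letter d corresponds to l = 2.
L_z,max = lℏ = 2ℏ.
cos θ_min = 2/√6, so θ_min ≈ 35.26°.
|L| − L_z,max = (√6 − 2)ℏ ≈ 0.4495ℏ.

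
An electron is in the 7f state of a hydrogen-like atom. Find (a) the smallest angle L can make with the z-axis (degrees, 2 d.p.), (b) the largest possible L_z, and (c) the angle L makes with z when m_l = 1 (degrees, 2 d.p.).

7f means n = 7, l = 3.
cos θ_min = 3/√12, so θ_min ≈ 30.00°.
L_z,max = lℏ = 3ℏ.
For m_l = 1: cos θ = 1/√12, θ ≈ 73.22°.

θ_min ≈ 30.00°; L_z,max = 3ℏ; θ(m_l=1) ≈ 73.22°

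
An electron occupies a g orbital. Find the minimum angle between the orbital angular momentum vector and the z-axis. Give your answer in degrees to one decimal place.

θ_min ≈ 26.6°

For a g orbital, l = 4.
|L| = ℏ√(l(l+1)) = 2√5 ℏ.
The smallest angle corresponds to the largest L_z, i.e. m_l = l = 4, giving L_z = 4ℏ.
cos θ_min = 4/√20, so θ_min ≈ 26.6°.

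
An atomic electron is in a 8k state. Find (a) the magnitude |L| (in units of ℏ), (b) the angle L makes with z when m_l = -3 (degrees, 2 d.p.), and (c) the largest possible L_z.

|L| = 2√14 ℏ ≈ 7.483ℏ; θ(m_l=-3) ≈ 113.63°; L_z,max = 7ℏ

The 8k subshell has l = 7.
|L| = ℏ√(7·8) = 2√14 ℏ ≈ 7.483ℏ.
For m_l = -3: cos θ = -3/√56, θ ≈ 113.63°.
L_z,max = lℏ = 7ℏ.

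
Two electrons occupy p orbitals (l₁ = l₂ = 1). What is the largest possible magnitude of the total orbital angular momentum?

Angular momentum addition gives L = |l₁ − l₂|, …, l₁ + l₂.
Allowed values: L = 0, 1, 2.
The largest magnitude corresponds to L = 2: |L_tot| = ℏ√(2·3) = √6 ℏ.

|L_tot|_max = √6 ℏ ≈ 2.449ℏ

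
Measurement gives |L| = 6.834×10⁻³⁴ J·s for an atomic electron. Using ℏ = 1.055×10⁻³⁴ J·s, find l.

Dividing by ℏ: |L|/ℏ ≈ 6.478.
l(l+1) ≈ 6.478² ≈ 41.96, so l = 6.

l = 6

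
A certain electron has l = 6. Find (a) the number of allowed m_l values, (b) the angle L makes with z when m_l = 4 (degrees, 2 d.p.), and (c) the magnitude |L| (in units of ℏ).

There are 2l+1 = 13 values of m_l.
For m_l = 4: cos θ = 4/√42, θ ≈ 51.89°.
|L| = ℏ√(6·7) = √42 ℏ ≈ 6.481ℏ.

13 values; θ(m_l=4) ≈ 51.89°; |L| = √42 ℏ ≈ 6.481ℏ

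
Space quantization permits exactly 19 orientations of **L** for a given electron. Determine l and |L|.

l = 9, |L| = 3√10 ℏ ≈ 9.487ℏ

2l + 1 = 19 ⇒ l = 9.
|L| = ℏ√(l(l+1)) = ℏ√(9·10) = 3√10 ℏ.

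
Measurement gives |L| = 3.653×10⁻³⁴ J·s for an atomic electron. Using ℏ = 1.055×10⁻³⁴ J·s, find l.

Dividing by ℏ: |L|/ℏ ≈ 3.463.
l(l+1) ≈ 3.463² ≈ 11.99, so l = 3.

l = 3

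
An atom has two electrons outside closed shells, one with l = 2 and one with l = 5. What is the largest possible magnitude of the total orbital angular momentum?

|L_tot|_max = 2√14 ℏ ≈ 7.483ℏ

The total orbital quantum number L ranges from |l₁ − l₂| to l₁ + l₂ in integer steps.
Allowed values: L = 3, 4, 5, 6, 7.
The largest magnitude corresponds to L = 7: |L_tot| = ℏ√(7·8) = 2√14 ℏ.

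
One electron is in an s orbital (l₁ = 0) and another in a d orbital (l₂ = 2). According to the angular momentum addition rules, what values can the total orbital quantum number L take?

L runs from |0 − 2| = 2 to 0 + 2 = 2.
So L can be 2.

L = 2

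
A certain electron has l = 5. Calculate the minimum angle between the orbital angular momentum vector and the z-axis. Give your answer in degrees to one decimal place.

|L| = √(l(l+1)) ℏ = √30 ℏ.
The smallest angle corresponds to the largest L_z, i.e. m_l = l = 5, giving L_z = 5ℏ.
cos θ_min = 5/√30, so θ_min ≈ 24.1°.

θ_min ≈ 24.1°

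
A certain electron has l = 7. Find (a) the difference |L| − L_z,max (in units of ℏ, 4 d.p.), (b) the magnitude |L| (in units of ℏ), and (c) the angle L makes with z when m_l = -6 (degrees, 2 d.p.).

|L|−L_z,max ≈ 0.4833ℏ; |L| = 2√14 ℏ ≈ 7.483ℏ; θ(m_l=-6) ≈ 143.30°

|L| − L_z,max = (2√14 − 7)ℏ ≈ 0.4833ℏ.
|L| = ℏ√(7·8) = 2√14 ℏ ≈ 7.483ℏ.
For m_l = -6: cos θ = -6/√56, θ ≈ 143.30°.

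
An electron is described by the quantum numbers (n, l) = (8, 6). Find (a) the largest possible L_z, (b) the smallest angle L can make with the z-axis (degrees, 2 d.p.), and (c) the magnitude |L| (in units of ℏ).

L_z,max = 6ℏ; θ_min ≈ 22.21°; |L| = √42 ℏ ≈ 6.481ℏ

L_z,max = lℏ = 6ℏ.
cos θ_min = 6/√42, so θ_min ≈ 22.21°.
|L| = ℏ√(6·7) = √42 ℏ ≈ 6.481ℏ.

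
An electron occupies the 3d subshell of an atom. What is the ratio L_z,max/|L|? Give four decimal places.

L_z,max/|L| = 0.8165

The 3d subshell has l = 2.
|L| = √6 ℏ ≈ 2.4495ℏ, while L_z,max = lℏ = 2ℏ.
L_z,max/|L| = 2/√6 = 0.8165.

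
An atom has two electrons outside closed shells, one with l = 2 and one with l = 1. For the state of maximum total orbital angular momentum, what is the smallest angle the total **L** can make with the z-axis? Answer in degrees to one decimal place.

By the triangle rule, |l₁ − l₂| ≤ L ≤ l₁ + l₂.
So L can be 1, 2, 3.
The maximum is L = 3, with |L_tot| = ℏ√(3·4) = 2√3 ℏ.
The minimum angle with z is arccos(3/√12) ≈ 30.0°.

θ_min ≈ 30.0°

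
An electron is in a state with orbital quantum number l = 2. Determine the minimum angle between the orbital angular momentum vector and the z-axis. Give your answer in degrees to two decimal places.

|L|² = l(l+1)ℏ² = 6ℏ², so |L| = √6 ℏ.
The smallest angle corresponds to the largest L_z, i.e. m_l = l = 2, giving L_z = 2ℏ.
cos θ_min = 2/√6, so θ_min ≈ 35.26°.

θ_min ≈ 35.26°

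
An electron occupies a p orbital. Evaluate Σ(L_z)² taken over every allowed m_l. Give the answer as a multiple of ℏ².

For a p orbital, l = 1.
The allowed m_l values are -1, 0, 1.
Σ m_l² = l(l+1)(2l+1)/3 = 1·2·3/3 = 2.

Σ(L_z)² = 2 ℏ²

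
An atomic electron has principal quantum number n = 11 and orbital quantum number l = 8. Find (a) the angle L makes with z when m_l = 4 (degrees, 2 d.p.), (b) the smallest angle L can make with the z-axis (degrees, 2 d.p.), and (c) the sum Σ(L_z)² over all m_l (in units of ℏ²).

θ(m_l=4) ≈ 61.87°; θ_min ≈ 19.47°; Σ(L_z)² = 408 ℏ²

For m_l = 4: cos θ = 4/√72, θ ≈ 61.87°.
cos θ_min = 8/√72, so θ_min ≈ 19.47°.
Σ m_l² = 408, so Σ(L_z)² = 408 ℏ².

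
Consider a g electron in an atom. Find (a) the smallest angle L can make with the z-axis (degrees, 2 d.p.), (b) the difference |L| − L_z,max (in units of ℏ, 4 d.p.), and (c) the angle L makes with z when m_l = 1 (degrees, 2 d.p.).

θ_min ≈ 26.57°; |L|−L_z,max ≈ 0.4721ℏ; θ(m_l=1) ≈ 77.08°

A g state has l = 4.
cos θ_min = 4/√20, so θ_min ≈ 26.57°.
|L| − L_z,max = (2√5 − 4)ℏ ≈ 0.4721ℏ.
For m_l = 1: cos θ = 1/√20, θ ≈ 77.08°.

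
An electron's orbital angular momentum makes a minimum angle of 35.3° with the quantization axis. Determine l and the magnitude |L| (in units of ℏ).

l = 2, |L| = √6 ℏ ≈ 2.449ℏ

cos²θ_min = l/(l+1) = 0.6661.
Solving: l = 2.
Then |L| = ℏ√(2·3) = √6 ℏ.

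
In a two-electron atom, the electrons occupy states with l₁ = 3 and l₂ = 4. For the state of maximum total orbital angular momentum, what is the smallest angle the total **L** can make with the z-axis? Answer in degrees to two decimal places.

The total orbital quantum number L ranges from |l₁ − l₂| to l₁ + l₂ in integer steps.
L ∈ {1, 2, 3, 4, 5, 6, 7}.
The maximum is L = 7, with |L_tot| = ℏ√(7·8) = 2√14 ℏ.
The minimum angle with z is arccos(7/√56) ≈ 20.70°.

θ_min ≈ 20.70°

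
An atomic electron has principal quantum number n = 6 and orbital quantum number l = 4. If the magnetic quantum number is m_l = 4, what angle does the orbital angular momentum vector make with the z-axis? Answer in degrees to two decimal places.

θ ≈ 26.57°

|L| = ℏ√(l(l+1)) = 2√5 ℏ.
L_z = m_l ℏ = 4ℏ.
cos θ = L_z/|L| = 4/√20, so θ ≈ 26.57°.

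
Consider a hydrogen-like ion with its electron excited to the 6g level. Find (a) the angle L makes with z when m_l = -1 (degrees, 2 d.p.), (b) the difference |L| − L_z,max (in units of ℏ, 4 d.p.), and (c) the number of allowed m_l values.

θ(m_l=-1) ≈ 102.92°; |L|−L_z,max ≈ 0.4721ℏ; 9 values

The 6g level has l = 4.
For m_l = -1: cos θ = -1/√20, θ ≈ 102.92°.
|L| − L_z,max = (2√5 − 4)ℏ ≈ 0.4721ℏ.
There are 2l+1 = 9 values of m_l.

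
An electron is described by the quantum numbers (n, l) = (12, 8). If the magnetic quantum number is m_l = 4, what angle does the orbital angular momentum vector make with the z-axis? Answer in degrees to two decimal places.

θ ≈ 61.87°

|L| = ℏ√(l(l+1)) = 6√2 ℏ.
L_z = m_l ℏ = 4ℏ.
cos θ = L_z/|L| = 4/√72, so θ ≈ 61.87°.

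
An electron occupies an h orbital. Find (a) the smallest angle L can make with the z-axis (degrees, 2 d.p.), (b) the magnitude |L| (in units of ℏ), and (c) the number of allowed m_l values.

The letter h corresponds to l = 5.
cos θ_min = 5/√30, so θ_min ≈ 24.09°.
|L| = ℏ√(5·6) = √30 ℏ ≈ 5.477ℏ.
There are 2l+1 = 11 values of m_l.

θ_min ≈ 24.09°; |L| = √30 ℏ ≈ 5.477ℏ; 11 values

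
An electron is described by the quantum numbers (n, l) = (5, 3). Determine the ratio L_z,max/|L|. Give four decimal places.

L_z,max/|L| = 0.8660

|L| = 2√3 ℏ ≈ 3.4641ℏ, while L_z,max = lℏ = 3ℏ.
L_z,max/|L| = 3/√12 = 0.8660.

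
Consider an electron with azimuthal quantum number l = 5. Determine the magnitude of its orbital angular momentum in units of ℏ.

|L| = √30 ℏ ≈ 5.477ℏ

|L| = ℏ√(l(l+1)) = ℏ√(5·6) = √30 ℏ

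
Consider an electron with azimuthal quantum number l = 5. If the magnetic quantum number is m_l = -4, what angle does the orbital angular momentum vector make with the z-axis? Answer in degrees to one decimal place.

θ ≈ 136.9°

|L| = ℏ√(l(l+1)) = √30 ℏ.
L_z = m_l ℏ = −4ℏ.
cos θ = L_z/|L| = -4/√30, so θ ≈ 136.9°.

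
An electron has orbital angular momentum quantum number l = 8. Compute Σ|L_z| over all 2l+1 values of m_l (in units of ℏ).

The allowed m_l values are -8, -7, -6, -5, -4, -3, -2, -1, 0, 1, 2, 3, 4, 5, 6, 7, 8.
Σ|m_l| = 2(1+2+…+8) = 72.

Σ|L_z| = 72 ℏ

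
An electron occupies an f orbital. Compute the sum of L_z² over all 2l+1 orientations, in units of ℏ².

For an f orbital, l = 3.
m_l runs from −3 to 3, i.e. {-3, -2, -1, 0, 1, 2, 3}.
Summing m² from −3 to 3: Σ m_l² = 28.

Σ(L_z)² = 28 ℏ²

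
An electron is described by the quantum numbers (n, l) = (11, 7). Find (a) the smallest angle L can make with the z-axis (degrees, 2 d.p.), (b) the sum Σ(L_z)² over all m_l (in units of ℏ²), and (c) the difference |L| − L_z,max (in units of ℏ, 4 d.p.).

θ_min ≈ 20.70°; Σ(L_z)² = 280 ℏ²; |L|−L_z,max ≈ 0.4833ℏ

cos θ_min = 7/√56, so θ_min ≈ 20.70°.
Σ m_l² = 280, so Σ(L_z)² = 280 ℏ².
|L| − L_z,max = (2√14 − 7)ℏ ≈ 0.4833ℏ.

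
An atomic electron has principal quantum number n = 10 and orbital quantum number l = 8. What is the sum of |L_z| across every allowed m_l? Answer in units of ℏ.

Σ|L_z| = 72 ℏ

m_l runs from −8 to 8, i.e. {-8, -7, -6, -5, -4, -3, -2, -1, 0, 1, 2, 3, 4, 5, 6, 7, 8}.
Σ|m_l| = 2·8(8+1)/2 = 72.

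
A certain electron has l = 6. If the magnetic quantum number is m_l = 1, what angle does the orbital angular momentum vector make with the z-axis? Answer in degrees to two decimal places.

θ ≈ 81.12°

|L| = ℏ√(l(l+1)) = √42 ℏ.
L_z = m_l ℏ = 1ℏ.
cos θ = L_z/|L| = 1/√42, so θ ≈ 81.12°.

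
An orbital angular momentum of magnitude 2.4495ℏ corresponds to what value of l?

l = 2

|L| = ℏ√(l(l+1)), so l(l+1) = 6.
l² + l − 6 = 0 ⇒ l = 2.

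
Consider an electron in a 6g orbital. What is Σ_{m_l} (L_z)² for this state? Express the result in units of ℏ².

The 6g subshell has l = 4.
m_l runs from −4 to 4, i.e. {-4, -3, -2, -1, 0, 1, 2, 3, 4}.
Σ m_l² = l(l+1)(2l+1)/3 = 4·5·9/3 = 60.

Σ(L_z)² = 60 ℏ²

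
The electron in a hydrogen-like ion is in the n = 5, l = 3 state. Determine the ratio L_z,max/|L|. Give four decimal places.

L_z,max/|L| = 0.8660

|L| = 2√3 ℏ ≈ 3.4641ℏ, while L_z,max = lℏ = 3ℏ.
L_z,max/|L| = 3/√12 = 0.8660.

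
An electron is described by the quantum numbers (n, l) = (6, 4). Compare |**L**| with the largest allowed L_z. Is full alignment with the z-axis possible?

|L| = 2√5 ℏ ≈ 4.4721ℏ, while L_z,max = lℏ = 4ℏ.
Since |L| > L_z,max, the vector can never point exactly along z; the closest it comes is θ_min = arccos(4/√20) ≈ 26.6°.

No: L_z,max = 4ℏ < |L| = 2√5 ℏ ≈ 4.472ℏ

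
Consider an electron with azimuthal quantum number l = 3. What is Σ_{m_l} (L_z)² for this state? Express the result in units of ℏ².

Σ(L_z)² = 28 ℏ²

m_l ∈ {-3, -2, -1, 0, 1, 2, 3}.
Summing m² from −3 to 3: Σ m_l² = 28.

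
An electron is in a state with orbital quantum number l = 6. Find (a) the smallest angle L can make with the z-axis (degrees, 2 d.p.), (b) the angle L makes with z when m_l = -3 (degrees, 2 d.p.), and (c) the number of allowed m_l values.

θ_min ≈ 22.21°; θ(m_l=-3) ≈ 117.58°; 13 values

cos θ_min = 6/√42, so θ_min ≈ 22.21°.
For m_l = -3: cos θ = -3/√42, θ ≈ 117.58°.
There are 2l+1 = 13 values of m_l.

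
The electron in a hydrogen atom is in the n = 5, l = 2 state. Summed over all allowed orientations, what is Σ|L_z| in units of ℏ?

m_l ∈ {-2, -1, 0, 1, 2}.
Σ|m_l| = l(l+1) = 6.

Σ|L_z| = 6 ℏ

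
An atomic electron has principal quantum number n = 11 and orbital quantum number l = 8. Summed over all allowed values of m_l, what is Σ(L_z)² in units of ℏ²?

Σ(L_z)² = 408 ℏ²

m_l runs from −8 to 8, i.e. {-8, -7, -6, -5, -4, -3, -2, -1, 0, 1, 2, 3, 4, 5, 6, 7, 8}.
Σ m_l² = 2·(1 + 4 + 9 + 16 + 25 + 36 + 49 + 64) = 408.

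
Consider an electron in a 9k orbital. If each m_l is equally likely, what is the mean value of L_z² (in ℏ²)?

⟨L_z²⟩ = 18.67 ℏ²

For 9k, l = 7.
m_l runs from −7 to 7, i.e. {-7, -6, -5, -4, -3, -2, -1, 0, 1, 2, 3, 4, 5, 6, 7}.
⟨L_z²⟩ = ℏ²·l(l+1)/3 = 18.67ℏ².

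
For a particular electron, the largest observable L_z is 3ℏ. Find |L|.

|L| = 2√3 ℏ ≈ 3.464ℏ

The maximum L_z equals lℏ, giving l = 3.
|L| = √(l(l+1)) ℏ = 2√3 ℏ.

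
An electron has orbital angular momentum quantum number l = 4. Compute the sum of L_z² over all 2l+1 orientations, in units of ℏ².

Σ(L_z)² = 60 ℏ²

m_l runs from −4 to 4, i.e. {-4, -3, -2, -1, 0, 1, 2, 3, 4}.
Summing m² from −4 to 4: Σ m_l² = 60.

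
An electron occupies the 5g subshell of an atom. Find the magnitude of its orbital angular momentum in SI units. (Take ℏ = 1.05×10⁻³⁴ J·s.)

5g means n = 5, l = 4.
|L| = ℏ√(l(l+1)) = ℏ√(4·5) = 2√5 ℏ
Numerically, |L| = 4.472 × (1.05×10⁻³⁴ J·s) = 4.70×10⁻³⁴ J·s.

|L| = 4.70×10⁻³⁴ J·s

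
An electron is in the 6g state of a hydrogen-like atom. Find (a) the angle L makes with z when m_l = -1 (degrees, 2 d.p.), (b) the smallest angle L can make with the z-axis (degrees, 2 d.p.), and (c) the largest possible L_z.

θ(m_l=-1) ≈ 102.92°; θ_min ≈ 26.57°; L_z,max = 4ℏ

6g means n = 6, l = 4.
For m_l = -1: cos θ = -1/√20, θ ≈ 102.92°.
cos θ_min = 4/√20, so θ_min ≈ 26.57°.
L_z,max = lℏ = 4ℏ.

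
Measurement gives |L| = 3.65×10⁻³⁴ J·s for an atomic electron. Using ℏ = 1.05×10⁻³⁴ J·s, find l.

l = 3

|L|/ℏ = (3.65×10⁻³⁴)/(1.05×10⁻³⁴) ≈ 3.476.
Set l(l+1) = 12.08; the integer solution is l = 3.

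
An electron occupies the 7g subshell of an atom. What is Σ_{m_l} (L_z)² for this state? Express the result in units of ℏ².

7g means n = 7, l = 4.
m_l ∈ {-4, -3, -2, -1, 0, 1, 2, 3, 4}.
Summing m² from −4 to 4: Σ m_l² = 60.

Σ(L_z)² = 60 ℏ²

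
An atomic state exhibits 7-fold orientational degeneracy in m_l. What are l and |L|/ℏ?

l = 3, |L| = 2√3 ℏ ≈ 3.464ℏ

2l + 1 = 7 ⇒ l = 3.
Then |L| = √(l(l+1)) ℏ = 2√3 ℏ.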